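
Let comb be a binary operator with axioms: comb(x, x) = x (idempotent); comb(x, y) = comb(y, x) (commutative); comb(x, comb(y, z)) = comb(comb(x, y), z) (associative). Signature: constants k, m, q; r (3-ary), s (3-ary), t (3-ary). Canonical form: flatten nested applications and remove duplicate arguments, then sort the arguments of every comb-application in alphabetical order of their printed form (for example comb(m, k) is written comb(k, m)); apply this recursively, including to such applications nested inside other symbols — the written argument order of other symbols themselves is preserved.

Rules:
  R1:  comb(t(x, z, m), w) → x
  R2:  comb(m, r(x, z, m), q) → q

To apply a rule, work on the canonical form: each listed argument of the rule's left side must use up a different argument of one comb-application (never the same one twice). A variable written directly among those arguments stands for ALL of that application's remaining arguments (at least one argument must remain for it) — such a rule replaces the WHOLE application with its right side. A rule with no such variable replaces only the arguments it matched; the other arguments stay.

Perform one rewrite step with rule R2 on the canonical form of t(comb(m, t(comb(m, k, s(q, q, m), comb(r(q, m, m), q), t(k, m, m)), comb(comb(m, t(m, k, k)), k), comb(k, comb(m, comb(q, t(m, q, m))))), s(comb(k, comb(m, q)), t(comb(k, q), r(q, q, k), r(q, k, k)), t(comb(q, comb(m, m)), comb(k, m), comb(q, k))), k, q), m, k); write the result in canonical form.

Canonical form:  t(comb(k, m, q, s(comb(k, m, q), t(comb(k, q), r(q, q, k), r(q, k, k)), t(comb(m, q), comb(k, m), comb(k, q))), t(comb(k, m, q, r(q, m, m), s(q, q, m), t(k, m, m)), comb(k, m, t(m, k, k)), comb(k, m, q, t(m, q, m)))), m, k)
Apply R2:  consuming m, q, r(q, m, m);  x := q, z := m
New term:  t(comb(k, m, q, s(comb(k, m, q), t(comb(k, q), r(q, q, k), r(q, k, k)), t(comb(m, q), comb(k, m), comb(k, q))), t(comb(k, q, s(q, q, m), t(k, m, m)), comb(k, m, t(m, k, k)), comb(k, m, q, t(m, q, m)))), m, k)

Answer: t(comb(k, m, q, s(comb(k, m, q), t(comb(k, q), r(q, q, k), r(q, k, k)), t(comb(m, q), comb(k, m), comb(k, q))), t(comb(k, q, s(q, q, m), t(k, m, m)), comb(k, m, t(m, k, k)), comb(k, m, q, t(m, q, m)))), m, k)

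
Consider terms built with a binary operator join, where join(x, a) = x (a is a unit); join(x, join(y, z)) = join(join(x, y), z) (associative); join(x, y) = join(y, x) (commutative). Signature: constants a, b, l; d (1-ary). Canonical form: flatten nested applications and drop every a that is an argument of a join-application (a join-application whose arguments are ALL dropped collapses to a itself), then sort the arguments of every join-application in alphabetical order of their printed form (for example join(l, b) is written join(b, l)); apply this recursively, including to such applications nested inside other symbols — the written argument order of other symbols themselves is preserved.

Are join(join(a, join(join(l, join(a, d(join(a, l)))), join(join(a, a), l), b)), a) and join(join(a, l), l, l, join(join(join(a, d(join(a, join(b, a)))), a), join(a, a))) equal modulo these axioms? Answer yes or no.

Left:  join(join(a, join(join(l, join(a, d(join(a, l)))), join(join(a, a), l), b)), a)
  Un-nest:  join(a, l, a, d(join(a, l)), a, a, l, b, a)
  Canonicalize subterm:  d(join(a, l))  →  d(l)
  Unit:  drop a (×5)
  Sort:  join(b, d(l), l, l)
Right:  join(join(a, l), l, l, join(join(join(a, d(join(a, join(b, a)))), a), join(a, a)))
  Un-nest:  join(a, l, l, l, a, d(join(a, join(b, a))), a, a, a)
  Inside:  d(join(a, join(b, a)))  →  d(b)
  Drop the unit:  drop a (×5)
  Sort:  join(d(b), l, l, l)

Answer: no — join(b, d(l), l, l) vs join(d(b), l, l, l)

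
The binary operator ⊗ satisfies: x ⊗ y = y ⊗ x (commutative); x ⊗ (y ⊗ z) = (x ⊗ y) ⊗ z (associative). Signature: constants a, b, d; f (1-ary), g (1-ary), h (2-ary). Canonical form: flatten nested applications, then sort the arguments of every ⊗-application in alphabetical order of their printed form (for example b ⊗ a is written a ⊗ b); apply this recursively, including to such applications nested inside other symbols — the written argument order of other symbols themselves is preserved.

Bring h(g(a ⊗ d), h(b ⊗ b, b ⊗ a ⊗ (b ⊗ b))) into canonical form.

Answer: h(g(a ⊗ d), h(b ⊗ b, a ⊗ b ⊗ b ⊗ b))

Derivation:
Descend into:  b ⊗ a ⊗ (b ⊗ b)
Flatten:  b ⊗ a ⊗ b ⊗ b
Sort arguments:  a ⊗ b ⊗ b ⊗ b
Reassemble:  h(g(a ⊗ d), h(b ⊗ b, a ⊗ b ⊗ b ⊗ b))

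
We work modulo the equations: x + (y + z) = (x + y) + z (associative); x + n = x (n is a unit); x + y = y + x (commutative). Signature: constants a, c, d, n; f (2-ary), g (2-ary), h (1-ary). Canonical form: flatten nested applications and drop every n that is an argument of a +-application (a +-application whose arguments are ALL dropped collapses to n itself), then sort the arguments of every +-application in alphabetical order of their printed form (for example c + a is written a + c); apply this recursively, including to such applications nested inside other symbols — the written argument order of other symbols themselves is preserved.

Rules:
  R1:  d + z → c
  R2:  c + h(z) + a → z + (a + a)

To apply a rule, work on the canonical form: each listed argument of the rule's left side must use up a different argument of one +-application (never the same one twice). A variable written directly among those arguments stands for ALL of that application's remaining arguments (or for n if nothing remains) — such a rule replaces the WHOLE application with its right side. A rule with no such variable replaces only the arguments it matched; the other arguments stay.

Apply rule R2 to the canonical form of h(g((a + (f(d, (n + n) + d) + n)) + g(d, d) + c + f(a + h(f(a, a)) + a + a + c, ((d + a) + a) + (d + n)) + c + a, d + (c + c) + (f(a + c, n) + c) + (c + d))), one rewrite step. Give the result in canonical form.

Answer: h(g(a + a + c + c + f(a + a + a + a + f(a, a), a + a + d + d) + f(d, d) + g(d, d), c + c + c + c + d + d + f(a + c, n)))

Derivation:
Canonical form:  h(g(a + a + c + c + f(a + a + a + c + h(f(a, a)), a + a + d + d) + f(d, d) + g(d, d), c + c + c + c + d + d + f(a + c, n)))
R2 matches:  uses a, c, h(f(a, a));  z := f(a, a)
Result:  h(g(a + a + c + c + f(a + a + a + a + f(a, a), a + a + d + d) + f(d, d) + g(d, d), c + c + c + c + d + d + f(a + c, n)))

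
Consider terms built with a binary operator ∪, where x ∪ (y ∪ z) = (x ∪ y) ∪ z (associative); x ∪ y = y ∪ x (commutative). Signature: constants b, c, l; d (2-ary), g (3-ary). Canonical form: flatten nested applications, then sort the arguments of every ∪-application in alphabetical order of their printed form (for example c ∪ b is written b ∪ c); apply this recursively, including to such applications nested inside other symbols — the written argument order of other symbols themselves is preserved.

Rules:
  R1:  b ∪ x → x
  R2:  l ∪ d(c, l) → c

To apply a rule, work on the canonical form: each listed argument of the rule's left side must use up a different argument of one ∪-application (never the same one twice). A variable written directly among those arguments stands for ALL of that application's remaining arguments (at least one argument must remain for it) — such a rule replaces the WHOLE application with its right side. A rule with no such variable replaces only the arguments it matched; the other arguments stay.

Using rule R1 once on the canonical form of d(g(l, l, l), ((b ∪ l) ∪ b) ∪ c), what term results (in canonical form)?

Answer: d(g(l, l, l), b ∪ c ∪ l)

Derivation:
Canonical form:  d(g(l, l, l), b ∪ b ∪ c ∪ l)
R1 matches:  uses b;  x := b ∪ c ∪ l
The variable takes the whole remainder — replace the entire application.
Result:  d(g(l, l, l), b ∪ c ∪ l)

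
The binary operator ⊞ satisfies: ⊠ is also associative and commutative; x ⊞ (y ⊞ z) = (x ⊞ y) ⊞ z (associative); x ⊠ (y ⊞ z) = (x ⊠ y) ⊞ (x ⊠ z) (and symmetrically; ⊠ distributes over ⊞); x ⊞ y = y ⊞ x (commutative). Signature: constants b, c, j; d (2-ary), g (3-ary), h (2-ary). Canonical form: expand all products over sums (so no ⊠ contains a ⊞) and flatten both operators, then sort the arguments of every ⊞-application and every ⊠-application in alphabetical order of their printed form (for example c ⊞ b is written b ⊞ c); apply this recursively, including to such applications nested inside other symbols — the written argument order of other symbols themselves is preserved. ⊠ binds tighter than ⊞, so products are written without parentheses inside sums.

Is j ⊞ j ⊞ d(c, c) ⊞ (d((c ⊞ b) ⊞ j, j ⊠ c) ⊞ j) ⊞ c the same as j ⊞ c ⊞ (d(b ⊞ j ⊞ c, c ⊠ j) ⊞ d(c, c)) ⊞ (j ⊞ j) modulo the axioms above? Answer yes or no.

Answer: yes — both canonical forms are c ⊞ d(b ⊞ c ⊞ j, c ⊠ j) ⊞ d(c, c) ⊞ j ⊞ j ⊞ j

Derivation:
Left:  j ⊞ j ⊞ d(c, c) ⊞ (d((c ⊞ b) ⊞ j, j ⊠ c) ⊞ j) ⊞ c
  Un-nest:  j ⊞ j ⊞ d(c, c) ⊞ d(b ⊞ c ⊞ j, c ⊠ j) ⊞ j ⊞ c
  Sort arguments:  c ⊞ d(b ⊞ c ⊞ j, c ⊠ j) ⊞ d(c, c) ⊞ j ⊞ j ⊞ j
Right:  j ⊞ c ⊞ (d(b ⊞ j ⊞ c, c ⊠ j) ⊞ d(c, c)) ⊞ (j ⊞ j)
  Un-nest:  j ⊞ c ⊞ d(b ⊞ c ⊞ j, c ⊠ j) ⊞ d(c, c) ⊞ j ⊞ j
  Sort arguments:  c ⊞ d(b ⊞ c ⊞ j, c ⊠ j) ⊞ d(c, c) ⊞ j ⊞ j ⊞ j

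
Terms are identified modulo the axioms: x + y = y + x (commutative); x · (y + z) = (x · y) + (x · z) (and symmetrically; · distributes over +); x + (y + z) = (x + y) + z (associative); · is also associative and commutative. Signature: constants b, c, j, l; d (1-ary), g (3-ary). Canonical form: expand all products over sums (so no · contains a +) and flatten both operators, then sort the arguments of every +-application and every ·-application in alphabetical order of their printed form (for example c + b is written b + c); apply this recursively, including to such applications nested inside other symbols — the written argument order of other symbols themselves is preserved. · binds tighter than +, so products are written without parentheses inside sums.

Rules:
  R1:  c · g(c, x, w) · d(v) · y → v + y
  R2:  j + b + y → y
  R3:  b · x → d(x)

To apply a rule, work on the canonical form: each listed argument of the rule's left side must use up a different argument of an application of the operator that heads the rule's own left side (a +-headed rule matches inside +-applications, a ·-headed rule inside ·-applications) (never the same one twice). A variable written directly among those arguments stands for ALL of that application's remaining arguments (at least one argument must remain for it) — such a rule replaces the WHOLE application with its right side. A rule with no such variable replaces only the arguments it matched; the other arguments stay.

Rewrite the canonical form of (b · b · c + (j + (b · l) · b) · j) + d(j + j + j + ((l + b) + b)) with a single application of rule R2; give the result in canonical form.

Canonical form:  b · b · c + b · b · j · l + d(b + b + j + j + j + l) + j · j
Match R2:  consume b, j;  y := b + j + j + l
The variable takes the whole remainder — replace the entire application.
New term:  b · b · c + b · b · j · l + d(b + j + j + l) + j · j

Answer: b · b · c + b · b · j · l + d(b + j + j + l) + j · j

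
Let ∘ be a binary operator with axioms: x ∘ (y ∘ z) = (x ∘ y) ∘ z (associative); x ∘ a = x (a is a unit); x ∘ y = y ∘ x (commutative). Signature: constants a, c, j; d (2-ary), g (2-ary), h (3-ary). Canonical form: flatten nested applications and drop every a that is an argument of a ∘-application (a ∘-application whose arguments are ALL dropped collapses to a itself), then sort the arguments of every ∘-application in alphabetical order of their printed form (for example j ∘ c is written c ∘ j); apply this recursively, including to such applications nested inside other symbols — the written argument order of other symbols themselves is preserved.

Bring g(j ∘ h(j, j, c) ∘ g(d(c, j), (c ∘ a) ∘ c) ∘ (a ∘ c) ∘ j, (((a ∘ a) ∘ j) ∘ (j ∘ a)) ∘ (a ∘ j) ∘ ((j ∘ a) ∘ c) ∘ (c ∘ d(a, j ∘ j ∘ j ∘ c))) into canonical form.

Focus inside:  (((a ∘ a) ∘ j) ∘ (j ∘ a)) ∘ (a ∘ j) ∘ ((j ∘ a) ∘ c) ∘ (c ∘ d(a, j ∘ j ∘ j ∘ c))
Un-nest:  a ∘ a ∘ j ∘ j ∘ a ∘ a ∘ j ∘ j ∘ a ∘ c ∘ c ∘ d(a, j ∘ j ∘ j ∘ c)
Inside:  d(a, j ∘ j ∘ j ∘ c)  →  d(a, c ∘ j ∘ j ∘ j)
Drop the unit:  drop a (×5)
Sort arguments:  c ∘ c ∘ d(a, c ∘ j ∘ j ∘ j) ∘ j ∘ j ∘ j ∘ j
Rebuild:  g(c ∘ g(d(c, j), c ∘ c) ∘ h(j, j, c) ∘ j ∘ j, c ∘ c ∘ d(a, c ∘ j ∘ j ∘ j) ∘ j ∘ j ∘ j ∘ j)

Answer: g(c ∘ g(d(c, j), c ∘ c) ∘ h(j, j, c) ∘ j ∘ j, c ∘ c ∘ d(a, c ∘ j ∘ j ∘ j) ∘ j ∘ j ∘ j ∘ j)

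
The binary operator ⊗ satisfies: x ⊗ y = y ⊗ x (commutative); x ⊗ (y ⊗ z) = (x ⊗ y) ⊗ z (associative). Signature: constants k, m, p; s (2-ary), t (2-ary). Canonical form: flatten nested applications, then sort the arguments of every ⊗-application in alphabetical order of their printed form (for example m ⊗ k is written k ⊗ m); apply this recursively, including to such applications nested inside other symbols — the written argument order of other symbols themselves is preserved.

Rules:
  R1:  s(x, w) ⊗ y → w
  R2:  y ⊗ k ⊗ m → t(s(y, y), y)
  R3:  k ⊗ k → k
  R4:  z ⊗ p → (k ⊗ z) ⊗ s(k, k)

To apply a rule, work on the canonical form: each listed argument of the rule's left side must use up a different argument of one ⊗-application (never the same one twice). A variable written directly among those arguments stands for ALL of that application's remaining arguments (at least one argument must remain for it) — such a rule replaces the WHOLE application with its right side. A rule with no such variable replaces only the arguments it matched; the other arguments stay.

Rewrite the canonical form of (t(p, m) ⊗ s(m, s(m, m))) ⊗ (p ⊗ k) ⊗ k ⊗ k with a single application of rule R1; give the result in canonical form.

Canonical form:  k ⊗ k ⊗ k ⊗ p ⊗ s(m, s(m, m)) ⊗ t(p, m)
R1 matches:  uses s(m, s(m, m));  w := s(m, m), x := m, y := k ⊗ k ⊗ k ⊗ p ⊗ t(p, m)
The variable takes the whole remainder — replace the entire application.
New term:  s(m, m)

Answer: s(m, m)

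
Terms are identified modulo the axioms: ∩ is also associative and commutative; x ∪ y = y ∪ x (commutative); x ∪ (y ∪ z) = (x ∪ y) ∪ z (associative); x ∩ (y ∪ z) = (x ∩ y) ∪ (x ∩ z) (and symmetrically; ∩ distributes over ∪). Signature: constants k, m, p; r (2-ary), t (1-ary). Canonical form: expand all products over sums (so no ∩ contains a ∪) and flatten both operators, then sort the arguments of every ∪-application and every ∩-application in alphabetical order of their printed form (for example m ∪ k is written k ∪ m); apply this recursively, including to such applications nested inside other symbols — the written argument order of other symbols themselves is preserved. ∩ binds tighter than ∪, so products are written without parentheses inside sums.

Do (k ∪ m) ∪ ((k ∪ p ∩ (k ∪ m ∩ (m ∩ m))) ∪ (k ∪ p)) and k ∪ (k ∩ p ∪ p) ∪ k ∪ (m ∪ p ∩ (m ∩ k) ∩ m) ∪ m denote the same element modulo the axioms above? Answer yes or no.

Left:  (k ∪ m) ∪ ((k ∪ p ∩ (k ∪ m ∩ (m ∩ m))) ∪ (k ∪ p))
  Expand products over sums:  k ∪ m ∪ k ∪ k ∩ p ∪ m ∩ m ∩ m ∩ p ∪ k ∪ p
  Order the arguments:  k ∪ k ∪ k ∪ k ∩ p ∪ m ∪ m ∩ m ∩ m ∩ p ∪ p
Right:  k ∪ (k ∩ p ∪ p) ∪ k ∪ (m ∪ p ∩ (m ∩ k) ∩ m) ∪ m
  Flatten:  k ∪ k ∩ p ∪ p ∪ k ∪ m ∪ k ∩ m ∩ m ∩ p ∪ m
  Order the arguments:  k ∪ k ∪ k ∩ m ∩ m ∩ p ∪ k ∩ p ∪ m ∪ m ∪ p

Answer: no — k ∪ k ∪ k ∪ k ∩ p ∪ m ∪ m ∩ m ∩ m ∩ p ∪ p vs k ∪ k ∪ k ∩ m ∩ m ∩ p ∪ k ∩ p ∪ m ∪ m ∪ p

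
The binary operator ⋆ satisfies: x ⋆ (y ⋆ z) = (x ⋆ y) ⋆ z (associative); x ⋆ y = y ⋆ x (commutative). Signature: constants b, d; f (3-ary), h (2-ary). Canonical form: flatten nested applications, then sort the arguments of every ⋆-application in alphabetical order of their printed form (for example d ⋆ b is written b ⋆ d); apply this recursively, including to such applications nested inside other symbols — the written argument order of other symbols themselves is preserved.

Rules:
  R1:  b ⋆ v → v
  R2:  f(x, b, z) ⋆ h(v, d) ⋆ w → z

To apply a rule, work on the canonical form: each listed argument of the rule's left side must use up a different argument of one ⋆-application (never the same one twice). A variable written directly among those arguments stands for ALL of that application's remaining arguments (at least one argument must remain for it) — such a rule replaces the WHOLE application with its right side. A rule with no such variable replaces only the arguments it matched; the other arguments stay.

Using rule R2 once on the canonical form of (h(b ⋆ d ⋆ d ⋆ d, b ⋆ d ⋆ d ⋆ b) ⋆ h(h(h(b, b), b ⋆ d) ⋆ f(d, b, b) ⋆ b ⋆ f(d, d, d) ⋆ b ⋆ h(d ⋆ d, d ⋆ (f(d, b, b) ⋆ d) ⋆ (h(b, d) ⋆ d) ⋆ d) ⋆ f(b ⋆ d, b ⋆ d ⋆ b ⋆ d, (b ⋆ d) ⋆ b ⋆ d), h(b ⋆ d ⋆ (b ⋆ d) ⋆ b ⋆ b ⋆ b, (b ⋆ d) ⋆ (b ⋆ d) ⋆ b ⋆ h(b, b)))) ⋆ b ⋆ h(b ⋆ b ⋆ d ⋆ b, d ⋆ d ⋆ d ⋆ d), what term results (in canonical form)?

Answer: b ⋆ h(b ⋆ b ⋆ b ⋆ d, d ⋆ d ⋆ d ⋆ d) ⋆ h(b ⋆ b ⋆ f(b ⋆ d, b ⋆ b ⋆ d ⋆ d, b ⋆ b ⋆ d ⋆ d) ⋆ f(d, b, b) ⋆ f(d, d, d) ⋆ h(d ⋆ d, b) ⋆ h(h(b, b), b ⋆ d), h(b ⋆ b ⋆ b ⋆ b ⋆ b ⋆ d ⋆ d, b ⋆ b ⋆ b ⋆ d ⋆ d ⋆ h(b, b))) ⋆ h(b ⋆ d ⋆ d ⋆ d, b ⋆ b ⋆ d ⋆ d)

Derivation:
Canonical form:  b ⋆ h(b ⋆ b ⋆ b ⋆ d, d ⋆ d ⋆ d ⋆ d) ⋆ h(b ⋆ b ⋆ f(b ⋆ d, b ⋆ b ⋆ d ⋆ d, b ⋆ b ⋆ d ⋆ d) ⋆ f(d, b, b) ⋆ f(d, d, d) ⋆ h(d ⋆ d, d ⋆ d ⋆ d ⋆ d ⋆ f(d, b, b) ⋆ h(b, d)) ⋆ h(h(b, b), b ⋆ d), h(b ⋆ b ⋆ b ⋆ b ⋆ b ⋆ d ⋆ d, b ⋆ b ⋆ b ⋆ d ⋆ d ⋆ h(b, b))) ⋆ h(b ⋆ d ⋆ d ⋆ d, b ⋆ b ⋆ d ⋆ d)
Match R2:  consume f(d, b, b), h(b, d);  v := b, w := d ⋆ d ⋆ d ⋆ d, x := d, z := b
The variable takes the whole remainder — replace the entire application.
Giving:  b ⋆ h(b ⋆ b ⋆ b ⋆ d, d ⋆ d ⋆ d ⋆ d) ⋆ h(b ⋆ b ⋆ f(b ⋆ d, b ⋆ b ⋆ d ⋆ d, b ⋆ b ⋆ d ⋆ d) ⋆ f(d, b, b) ⋆ f(d, d, d) ⋆ h(d ⋆ d, b) ⋆ h(h(b, b), b ⋆ d), h(b ⋆ b ⋆ b ⋆ b ⋆ b ⋆ d ⋆ d, b ⋆ b ⋆ b ⋆ d ⋆ d ⋆ h(b, b))) ⋆ h(b ⋆ d ⋆ d ⋆ d, b ⋆ b ⋆ d ⋆ d)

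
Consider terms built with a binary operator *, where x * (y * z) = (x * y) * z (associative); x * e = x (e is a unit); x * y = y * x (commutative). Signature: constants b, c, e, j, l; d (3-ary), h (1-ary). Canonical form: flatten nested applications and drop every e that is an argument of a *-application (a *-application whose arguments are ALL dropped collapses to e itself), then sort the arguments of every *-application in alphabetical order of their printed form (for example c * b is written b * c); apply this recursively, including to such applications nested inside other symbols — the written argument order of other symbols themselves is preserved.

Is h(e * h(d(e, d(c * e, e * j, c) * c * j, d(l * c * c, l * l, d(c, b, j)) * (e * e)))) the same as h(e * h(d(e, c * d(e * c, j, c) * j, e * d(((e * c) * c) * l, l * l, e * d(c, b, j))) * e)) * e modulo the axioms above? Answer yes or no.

Answer: yes — both canonical forms are h(h(d(e, c * d(c, j, c) * j, d(c * c * l, l * l, d(c, b, j)))))

Derivation:
Left:  h(e * h(d(e, d(c * e, e * j, c) * c * j, d(l * c * c, l * l, d(c, b, j)) * (e * e))))
  Descend into:  e * h(d(e, d(c * e, e * j, c) * c * j, d(l * c * c, l * l, d(c, b, j)) * (e * e)))
  Simplify inside:  h(d(e, d(c * e, e * j, c) * c * j, d(l * c * c, l * l, d(c, b, j)) * (e * e)))  →  h(d(e, c * d(c, j, c) * j, d(c * c * l, l * l, d(c, b, j))))
  Unit:  drop e
  Sort arguments:  h(d(e, c * d(c, j, c) * j, d(c * c * l, l * l, d(c, b, j))))
  Rebuild:  h(h(d(e, c * d(c, j, c) * j, d(c * c * l, l * l, d(c, b, j)))))
Right:  h(e * h(d(e, c * d(e * c, j, c) * j, e * d(((e * c) * c) * l, l * l, e * d(c, b, j))) * e)) * e
  Inside:  h(e * h(d(e, c * d(e * c, j, c) * j, e * d(((e * c) * c) * l, l * l, e * d(c, b, j))) * e))  →  h(h(d(e, c * d(c, j, c) * j, d(c * c * l, l * l, d(c, b, j)))))
  Units out:  drop e
  Sort:  h(h(d(e, c * d(c, j, c) * j, d(c * c * l, l * l, d(c, b, j)))))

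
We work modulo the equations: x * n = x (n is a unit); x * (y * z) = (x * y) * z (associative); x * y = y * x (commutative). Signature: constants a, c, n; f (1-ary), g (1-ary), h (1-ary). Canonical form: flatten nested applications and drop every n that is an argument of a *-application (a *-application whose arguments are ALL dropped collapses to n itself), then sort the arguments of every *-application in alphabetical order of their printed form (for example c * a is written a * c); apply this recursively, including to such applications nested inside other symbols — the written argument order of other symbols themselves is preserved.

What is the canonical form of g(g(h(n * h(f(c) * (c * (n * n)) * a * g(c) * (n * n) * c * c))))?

Answer: g(g(h(h(a * c * c * c * f(c) * g(c)))))

Derivation:
Focus inside:  n * h(f(c) * (c * (n * n)) * a * g(c) * (n * n) * c * c)
Simplify inside:  h(f(c) * (c * (n * n)) * a * g(c) * (n * n) * c * c)  →  h(a * c * c * c * f(c) * g(c))
Units out:  drop n
Order the arguments:  h(a * c * c * c * f(c) * g(c))
Rebuild:  g(g(h(h(a * c * c * c * f(c) * g(c)))))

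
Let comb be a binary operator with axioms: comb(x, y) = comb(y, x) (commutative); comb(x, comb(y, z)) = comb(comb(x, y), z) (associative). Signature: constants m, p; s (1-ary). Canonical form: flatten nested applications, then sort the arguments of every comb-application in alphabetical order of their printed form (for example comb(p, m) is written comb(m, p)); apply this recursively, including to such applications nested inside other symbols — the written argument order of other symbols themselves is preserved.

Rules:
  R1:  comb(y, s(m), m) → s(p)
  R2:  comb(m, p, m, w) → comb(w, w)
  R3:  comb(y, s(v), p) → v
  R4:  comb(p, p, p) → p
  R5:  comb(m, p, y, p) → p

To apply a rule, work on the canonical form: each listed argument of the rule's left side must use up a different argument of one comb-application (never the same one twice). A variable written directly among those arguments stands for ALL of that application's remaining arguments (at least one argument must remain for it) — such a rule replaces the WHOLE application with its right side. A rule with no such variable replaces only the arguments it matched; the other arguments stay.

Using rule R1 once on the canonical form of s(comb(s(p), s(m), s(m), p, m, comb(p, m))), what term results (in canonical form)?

Canonical form:  s(comb(m, m, p, p, s(m), s(m), s(p)))
Match R1:  consume m, s(m);  y := comb(m, p, p, s(m), s(p))
Every leftover argument binds to the variable; the entire application is replaced.
New term:  s(s(p))

Answer: s(s(p))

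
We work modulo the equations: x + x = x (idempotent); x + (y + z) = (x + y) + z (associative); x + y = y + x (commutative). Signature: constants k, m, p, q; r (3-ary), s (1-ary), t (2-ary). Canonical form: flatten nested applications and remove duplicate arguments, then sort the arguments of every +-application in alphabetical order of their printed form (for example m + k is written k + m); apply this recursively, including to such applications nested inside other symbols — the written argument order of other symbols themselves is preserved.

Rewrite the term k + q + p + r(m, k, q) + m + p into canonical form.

Answer: k + m + p + q + r(m, k, q)

Derivation:
Drop duplicates:  drop duplicate p
Order the arguments:  k + m + p + q + r(m, k, q)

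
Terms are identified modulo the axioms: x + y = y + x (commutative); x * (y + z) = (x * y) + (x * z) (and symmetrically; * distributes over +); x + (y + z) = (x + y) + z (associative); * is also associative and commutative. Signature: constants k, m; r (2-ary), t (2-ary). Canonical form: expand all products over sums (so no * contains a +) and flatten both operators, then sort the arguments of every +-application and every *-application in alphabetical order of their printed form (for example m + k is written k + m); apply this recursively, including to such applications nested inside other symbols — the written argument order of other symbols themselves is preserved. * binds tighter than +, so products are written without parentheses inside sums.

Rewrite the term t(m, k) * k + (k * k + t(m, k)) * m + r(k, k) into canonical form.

Expand products over sums:  k * t(m, k) + k * k * m + m * t(m, k) + r(k, k)
Order the arguments:  k * k * m + k * t(m, k) + m * t(m, k) + r(k, k)

Answer: k * k * m + k * t(m, k) + m * t(m, k) + r(k, k)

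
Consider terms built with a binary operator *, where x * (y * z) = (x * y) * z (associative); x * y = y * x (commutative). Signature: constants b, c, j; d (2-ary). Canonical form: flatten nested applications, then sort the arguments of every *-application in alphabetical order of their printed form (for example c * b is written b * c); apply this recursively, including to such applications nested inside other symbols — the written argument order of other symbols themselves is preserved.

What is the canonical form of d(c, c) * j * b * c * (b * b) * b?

Answer: b * b * b * b * c * d(c, c) * j

Derivation:
Merge nested applications:  d(c, c) * j * b * c * b * b * b
Sort arguments:  b * b * b * b * c * d(c, c) * j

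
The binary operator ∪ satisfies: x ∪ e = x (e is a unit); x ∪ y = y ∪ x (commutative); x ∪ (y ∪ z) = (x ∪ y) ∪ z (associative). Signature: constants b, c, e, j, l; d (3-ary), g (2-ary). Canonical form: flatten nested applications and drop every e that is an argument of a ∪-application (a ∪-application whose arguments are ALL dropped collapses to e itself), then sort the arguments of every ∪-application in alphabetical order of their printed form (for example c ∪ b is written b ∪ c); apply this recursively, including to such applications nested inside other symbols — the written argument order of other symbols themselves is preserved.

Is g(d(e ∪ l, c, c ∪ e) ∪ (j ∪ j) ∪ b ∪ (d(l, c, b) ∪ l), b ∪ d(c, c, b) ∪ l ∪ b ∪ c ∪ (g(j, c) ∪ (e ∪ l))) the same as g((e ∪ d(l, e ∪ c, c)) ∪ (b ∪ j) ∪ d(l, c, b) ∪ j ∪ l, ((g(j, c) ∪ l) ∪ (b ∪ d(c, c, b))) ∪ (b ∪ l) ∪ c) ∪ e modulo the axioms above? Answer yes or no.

Answer: yes — both canonical forms are g(b ∪ d(l, c, b) ∪ d(l, c, c) ∪ j ∪ j ∪ l, b ∪ b ∪ c ∪ d(c, c, b) ∪ g(j, c) ∪ l ∪ l)

Derivation:
Left:  g(d(e ∪ l, c, c ∪ e) ∪ (j ∪ j) ∪ b ∪ (d(l, c, b) ∪ l), b ∪ d(c, c, b) ∪ l ∪ b ∪ c ∪ (g(j, c) ∪ (e ∪ l)))
  Work inside:  d(e ∪ l, c, c ∪ e) ∪ (j ∪ j) ∪ b ∪ (d(l, c, b) ∪ l)
  Un-nest:  d(e ∪ l, c, c ∪ e) ∪ j ∪ j ∪ b ∪ d(l, c, b) ∪ l
  Simplify inside:  d(e ∪ l, c, c ∪ e)  →  d(l, c, c)
  Order the arguments:  b ∪ d(l, c, b) ∪ d(l, c, c) ∪ j ∪ j ∪ l
  Reassemble:  g(b ∪ d(l, c, b) ∪ d(l, c, c) ∪ j ∪ j ∪ l, b ∪ b ∪ c ∪ d(c, c, b) ∪ g(j, c) ∪ l ∪ l)
Right:  g((e ∪ d(l, e ∪ c, c)) ∪ (b ∪ j) ∪ d(l, c, b) ∪ j ∪ l, ((g(j, c) ∪ l) ∪ (b ∪ d(c, c, b))) ∪ (b ∪ l) ∪ c) ∪ e
  Inside:  g((e ∪ d(l, e ∪ c, c)) ∪ (b ∪ j) ∪ d(l, c, b) ∪ j ∪ l, ((g(j, c) ∪ l) ∪ (b ∪ d(c, c, b))) ∪ (b ∪ l) ∪ c)  →  g(b ∪ d(l, c, b) ∪ d(l, c, c) ∪ j ∪ j ∪ l, b ∪ b ∪ c ∪ d(c, c, b) ∪ g(j, c) ∪ l ∪ l)
  Units out:  drop e
  Sort arguments:  g(b ∪ d(l, c, b) ∪ d(l, c, c) ∪ j ∪ j ∪ l, b ∪ b ∪ c ∪ d(c, c, b) ∪ g(j, c) ∪ l ∪ l)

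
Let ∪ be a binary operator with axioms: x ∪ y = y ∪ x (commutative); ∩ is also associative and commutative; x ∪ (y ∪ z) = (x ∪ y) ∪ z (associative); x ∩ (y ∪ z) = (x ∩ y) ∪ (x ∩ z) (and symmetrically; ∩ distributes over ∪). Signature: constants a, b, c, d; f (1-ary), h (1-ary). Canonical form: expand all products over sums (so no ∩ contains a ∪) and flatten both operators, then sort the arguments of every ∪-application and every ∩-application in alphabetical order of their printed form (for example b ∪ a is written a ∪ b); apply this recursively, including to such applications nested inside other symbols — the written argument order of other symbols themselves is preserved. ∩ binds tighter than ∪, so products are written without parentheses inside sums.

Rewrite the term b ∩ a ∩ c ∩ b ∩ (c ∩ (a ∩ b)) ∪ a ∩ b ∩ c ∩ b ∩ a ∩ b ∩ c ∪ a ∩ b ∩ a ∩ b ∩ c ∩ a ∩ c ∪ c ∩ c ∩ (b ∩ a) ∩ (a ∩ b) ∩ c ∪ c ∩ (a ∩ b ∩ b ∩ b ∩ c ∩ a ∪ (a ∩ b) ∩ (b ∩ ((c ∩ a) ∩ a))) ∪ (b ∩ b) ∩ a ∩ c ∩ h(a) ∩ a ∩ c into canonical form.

Distribute:  a ∩ a ∩ b ∩ b ∩ b ∩ c ∩ c ∪ a ∩ a ∩ b ∩ b ∩ b ∩ c ∩ c ∪ a ∩ a ∩ a ∩ b ∩ b ∩ c ∩ c ∪ a ∩ a ∩ b ∩ b ∩ c ∩ c ∩ c ∪ a ∩ a ∩ b ∩ b ∩ b ∩ c ∩ c ∪ a ∩ a ∩ a ∩ b ∩ b ∩ c ∩ c ∪ a ∩ a ∩ b ∩ b ∩ c ∩ c ∩ h(a)
Sort:  a ∩ a ∩ a ∩ b ∩ b ∩ c ∩ c ∪ a ∩ a ∩ a ∩ b ∩ b ∩ c ∩ c ∪ a ∩ a ∩ b ∩ b ∩ b ∩ c ∩ c ∪ a ∩ a ∩ b ∩ b ∩ b ∩ c ∩ c ∪ a ∩ a ∩ b ∩ b ∩ b ∩ c ∩ c ∪ a ∩ a ∩ b ∩ b ∩ c ∩ c ∩ c ∪ a ∩ a ∩ b ∩ b ∩ c ∩ c ∩ h(a)

Answer: a ∩ a ∩ a ∩ b ∩ b ∩ c ∩ c ∪ a ∩ a ∩ a ∩ b ∩ b ∩ c ∩ c ∪ a ∩ a ∩ b ∩ b ∩ b ∩ c ∩ c ∪ a ∩ a ∩ b ∩ b ∩ b ∩ c ∩ c ∪ a ∩ a ∩ b ∩ b ∩ b ∩ c ∩ c ∪ a ∩ a ∩ b ∩ b ∩ c ∩ c ∩ c ∪ a ∩ a ∩ b ∩ b ∩ c ∩ c ∩ h(a)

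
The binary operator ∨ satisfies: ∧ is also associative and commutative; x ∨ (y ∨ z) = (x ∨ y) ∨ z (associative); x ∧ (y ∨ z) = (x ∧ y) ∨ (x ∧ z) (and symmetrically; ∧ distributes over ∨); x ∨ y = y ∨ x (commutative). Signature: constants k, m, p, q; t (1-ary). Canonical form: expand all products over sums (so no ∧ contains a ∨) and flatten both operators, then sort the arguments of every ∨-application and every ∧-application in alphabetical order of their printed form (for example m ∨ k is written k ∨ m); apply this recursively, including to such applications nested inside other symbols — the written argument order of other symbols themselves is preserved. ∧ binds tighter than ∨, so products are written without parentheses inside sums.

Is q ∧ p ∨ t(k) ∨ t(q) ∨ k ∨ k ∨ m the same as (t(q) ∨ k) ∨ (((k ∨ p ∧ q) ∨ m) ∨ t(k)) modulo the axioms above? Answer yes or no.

Answer: yes — both canonical forms are k ∨ k ∨ m ∨ p ∧ q ∨ t(k) ∨ t(q)

Derivation:
Left:  q ∧ p ∨ t(k) ∨ t(q) ∨ k ∨ k ∨ m
  Un-nest:  p ∧ q ∨ t(k) ∨ t(q) ∨ k ∨ k ∨ m
  Sort:  k ∨ k ∨ m ∨ p ∧ q ∨ t(k) ∨ t(q)
Right:  (t(q) ∨ k) ∨ (((k ∨ p ∧ q) ∨ m) ∨ t(k))
  Un-nest:  t(q) ∨ k ∨ k ∨ p ∧ q ∨ m ∨ t(k)
  Sort:  k ∨ k ∨ m ∨ p ∧ q ∨ t(k) ∨ t(q)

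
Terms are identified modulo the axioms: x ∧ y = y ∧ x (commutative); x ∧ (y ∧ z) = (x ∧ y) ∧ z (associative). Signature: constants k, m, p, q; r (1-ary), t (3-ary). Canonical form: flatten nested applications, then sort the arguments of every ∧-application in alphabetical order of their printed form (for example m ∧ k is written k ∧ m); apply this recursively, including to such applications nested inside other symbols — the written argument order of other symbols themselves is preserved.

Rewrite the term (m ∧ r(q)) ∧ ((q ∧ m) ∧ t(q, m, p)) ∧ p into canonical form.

Flatten:  m ∧ r(q) ∧ q ∧ m ∧ t(q, m, p) ∧ p
Order the arguments:  m ∧ m ∧ p ∧ q ∧ r(q) ∧ t(q, m, p)

Answer: m ∧ m ∧ p ∧ q ∧ r(q) ∧ t(q, m, p)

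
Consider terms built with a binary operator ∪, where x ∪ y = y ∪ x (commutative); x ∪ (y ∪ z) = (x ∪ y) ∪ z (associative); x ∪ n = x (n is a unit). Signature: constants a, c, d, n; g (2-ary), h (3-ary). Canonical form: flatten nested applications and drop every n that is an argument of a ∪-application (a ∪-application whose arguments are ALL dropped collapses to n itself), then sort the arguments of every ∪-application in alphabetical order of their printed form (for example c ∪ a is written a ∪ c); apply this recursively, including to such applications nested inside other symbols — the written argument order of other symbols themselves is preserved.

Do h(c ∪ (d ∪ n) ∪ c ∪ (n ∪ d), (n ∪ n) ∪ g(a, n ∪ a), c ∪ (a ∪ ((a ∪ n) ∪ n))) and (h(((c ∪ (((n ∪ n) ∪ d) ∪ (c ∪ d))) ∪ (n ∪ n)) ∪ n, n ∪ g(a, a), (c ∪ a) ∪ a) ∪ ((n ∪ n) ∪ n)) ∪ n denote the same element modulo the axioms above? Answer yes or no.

Left:  h(c ∪ (d ∪ n) ∪ c ∪ (n ∪ d), (n ∪ n) ∪ g(a, n ∪ a), c ∪ (a ∪ ((a ∪ n) ∪ n)))
  Descend into:  c ∪ (a ∪ ((a ∪ n) ∪ n))
  Flatten:  c ∪ a ∪ a ∪ n ∪ n
  Drop the unit:  drop n (×2)
  Sort arguments:  a ∪ a ∪ c
  Reassemble:  h(c ∪ c ∪ d ∪ d, g(a, a), a ∪ a ∪ c)
Right:  (h(((c ∪ (((n ∪ n) ∪ d) ∪ (c ∪ d))) ∪ (n ∪ n)) ∪ n, n ∪ g(a, a), (c ∪ a) ∪ a) ∪ ((n ∪ n) ∪ n)) ∪ n
  Un-nest:  h(((c ∪ (((n ∪ n) ∪ d) ∪ (c ∪ d))) ∪ (n ∪ n)) ∪ n, n ∪ g(a, a), (c ∪ a) ∪ a) ∪ n ∪ n ∪ n ∪ n
  Inside:  h(((c ∪ (((n ∪ n) ∪ d) ∪ (c ∪ d))) ∪ (n ∪ n)) ∪ n, n ∪ g(a, a), (c ∪ a) ∪ a)  →  h(c ∪ c ∪ d ∪ d, g(a, a), a ∪ a ∪ c)
  Drop the unit:  drop n (×4)
  Sort arguments:  h(c ∪ c ∪ d ∪ d, g(a, a), a ∪ a ∪ c)

Answer: yes — both canonical forms are h(c ∪ c ∪ d ∪ d, g(a, a), a ∪ a ∪ c)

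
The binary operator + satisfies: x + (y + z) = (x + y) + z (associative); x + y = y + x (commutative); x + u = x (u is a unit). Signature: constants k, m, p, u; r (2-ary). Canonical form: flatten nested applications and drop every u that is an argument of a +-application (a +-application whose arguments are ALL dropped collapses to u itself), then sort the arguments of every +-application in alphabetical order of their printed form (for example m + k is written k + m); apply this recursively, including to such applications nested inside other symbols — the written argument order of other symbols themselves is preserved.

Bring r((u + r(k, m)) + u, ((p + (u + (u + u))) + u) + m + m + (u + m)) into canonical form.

Answer: r(r(k, m), m + m + m + p)

Derivation:
Work inside:  ((p + (u + (u + u))) + u) + m + m + (u + m)
Merge nested applications:  p + u + u + u + u + m + m + u + m
Unit:  drop u (×5)
Sort:  m + m + m + p
Put back:  r(r(k, m), m + m + m + p)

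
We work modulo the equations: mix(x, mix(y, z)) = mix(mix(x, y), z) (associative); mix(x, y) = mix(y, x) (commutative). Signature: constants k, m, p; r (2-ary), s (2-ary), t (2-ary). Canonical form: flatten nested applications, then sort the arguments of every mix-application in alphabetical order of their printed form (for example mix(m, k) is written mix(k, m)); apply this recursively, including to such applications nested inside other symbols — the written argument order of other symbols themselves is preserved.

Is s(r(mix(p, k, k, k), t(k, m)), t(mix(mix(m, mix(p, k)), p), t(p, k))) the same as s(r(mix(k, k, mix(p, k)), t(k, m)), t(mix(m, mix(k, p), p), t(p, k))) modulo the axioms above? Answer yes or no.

Left:  s(r(mix(p, k, k, k), t(k, m)), t(mix(mix(m, mix(p, k)), p), t(p, k)))
  Descend into:  mix(mix(m, mix(p, k)), p)
  Un-nest:  mix(m, p, k, p)
  Sort arguments:  mix(k, m, p, p)
  Put back:  s(r(mix(k, k, k, p), t(k, m)), t(mix(k, m, p, p), t(p, k)))
Right:  s(r(mix(k, k, mix(p, k)), t(k, m)), t(mix(m, mix(k, p), p), t(p, k)))
  Work inside:  mix(m, mix(k, p), p)
  Un-nest:  mix(m, k, p, p)
  Sort arguments:  mix(k, m, p, p)
  Reassemble:  s(r(mix(k, k, k, p), t(k, m)), t(mix(k, m, p, p), t(p, k)))

Answer: yes — both canonical forms are s(r(mix(k, k, k, p), t(k, m)), t(mix(k, m, p, p), t(p, k)))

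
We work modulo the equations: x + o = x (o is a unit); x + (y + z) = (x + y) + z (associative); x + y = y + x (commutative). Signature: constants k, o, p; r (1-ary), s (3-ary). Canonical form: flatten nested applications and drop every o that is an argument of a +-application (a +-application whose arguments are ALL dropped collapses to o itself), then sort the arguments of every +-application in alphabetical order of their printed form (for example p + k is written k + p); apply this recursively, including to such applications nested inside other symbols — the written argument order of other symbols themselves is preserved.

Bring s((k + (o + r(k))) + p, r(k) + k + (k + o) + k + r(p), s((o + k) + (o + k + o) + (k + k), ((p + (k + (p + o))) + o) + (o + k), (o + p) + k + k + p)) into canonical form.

Descend into:  ((p + (k + (p + o))) + o) + (o + k)
Flatten:  p + k + p + o + o + o + k
Drop the unit:  drop o (×3)
Order the arguments:  k + k + p + p
Put back:  s(k + p + r(k), k + k + k + r(k) + r(p), s(k + k + k + k, k + k + p + p, k + k + p + p))

Answer: s(k + p + r(k), k + k + k + r(k) + r(p), s(k + k + k + k, k + k + p + p, k + k + p + p))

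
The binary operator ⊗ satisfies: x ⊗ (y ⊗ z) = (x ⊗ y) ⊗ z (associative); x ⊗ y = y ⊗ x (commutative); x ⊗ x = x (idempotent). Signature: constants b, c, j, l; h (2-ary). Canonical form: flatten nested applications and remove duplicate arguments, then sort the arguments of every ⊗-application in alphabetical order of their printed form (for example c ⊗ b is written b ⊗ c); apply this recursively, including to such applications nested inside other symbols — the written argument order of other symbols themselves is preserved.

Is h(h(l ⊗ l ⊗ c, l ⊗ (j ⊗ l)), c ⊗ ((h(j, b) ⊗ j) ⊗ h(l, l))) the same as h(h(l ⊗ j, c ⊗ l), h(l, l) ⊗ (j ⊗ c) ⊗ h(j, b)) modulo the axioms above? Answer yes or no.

Answer: no — h(h(c ⊗ l, j ⊗ l), c ⊗ h(j, b) ⊗ h(l, l) ⊗ j) vs h(h(j ⊗ l, c ⊗ l), c ⊗ h(j, b) ⊗ h(l, l) ⊗ j)

Derivation:
Left:  h(h(l ⊗ l ⊗ c, l ⊗ (j ⊗ l)), c ⊗ ((h(j, b) ⊗ j) ⊗ h(l, l)))
  Work inside:  c ⊗ ((h(j, b) ⊗ j) ⊗ h(l, l))
  Un-nest:  c ⊗ h(j, b) ⊗ j ⊗ h(l, l)
  Sort:  c ⊗ h(j, b) ⊗ h(l, l) ⊗ j
  Put back:  h(h(c ⊗ l, j ⊗ l), c ⊗ h(j, b) ⊗ h(l, l) ⊗ j)
Right:  h(h(l ⊗ j, c ⊗ l), h(l, l) ⊗ (j ⊗ c) ⊗ h(j, b))
  Descend into:  h(l, l) ⊗ (j ⊗ c) ⊗ h(j, b)
  Un-nest:  h(l, l) ⊗ j ⊗ c ⊗ h(j, b)
  Sort:  c ⊗ h(j, b) ⊗ h(l, l) ⊗ j
  Reassemble:  h(h(j ⊗ l, c ⊗ l), c ⊗ h(j, b) ⊗ h(l, l) ⊗ j)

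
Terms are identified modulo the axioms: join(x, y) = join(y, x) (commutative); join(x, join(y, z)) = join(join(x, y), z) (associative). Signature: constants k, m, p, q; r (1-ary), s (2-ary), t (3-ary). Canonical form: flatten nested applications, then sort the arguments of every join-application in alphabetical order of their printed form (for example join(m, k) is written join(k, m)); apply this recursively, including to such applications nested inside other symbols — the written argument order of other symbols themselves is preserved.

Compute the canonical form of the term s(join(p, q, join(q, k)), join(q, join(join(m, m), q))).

Work inside:  join(q, join(join(m, m), q))
Flatten:  join(q, m, m, q)
Sort arguments:  join(m, m, q, q)
Rebuild:  s(join(k, p, q, q), join(m, m, q, q))

Answer: s(join(k, p, q, q), join(m, m, q, q))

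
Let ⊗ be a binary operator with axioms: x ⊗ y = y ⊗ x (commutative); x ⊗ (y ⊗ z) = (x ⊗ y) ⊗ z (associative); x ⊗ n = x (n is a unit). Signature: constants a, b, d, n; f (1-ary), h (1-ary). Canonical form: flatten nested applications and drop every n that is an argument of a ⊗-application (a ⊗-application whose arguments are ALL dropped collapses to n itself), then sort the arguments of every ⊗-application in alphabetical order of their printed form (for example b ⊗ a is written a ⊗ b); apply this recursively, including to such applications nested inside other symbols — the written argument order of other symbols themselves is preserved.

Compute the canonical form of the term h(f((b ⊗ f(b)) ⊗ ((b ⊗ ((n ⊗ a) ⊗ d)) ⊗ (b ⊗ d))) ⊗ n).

Answer: h(f(a ⊗ b ⊗ b ⊗ b ⊗ d ⊗ d ⊗ f(b)))

Derivation:
Work inside:  f((b ⊗ f(b)) ⊗ ((b ⊗ ((n ⊗ a) ⊗ d)) ⊗ (b ⊗ d))) ⊗ n
Simplify inside:  f((b ⊗ f(b)) ⊗ ((b ⊗ ((n ⊗ a) ⊗ d)) ⊗ (b ⊗ d)))  →  f(a ⊗ b ⊗ b ⊗ b ⊗ d ⊗ d ⊗ f(b))
Unit:  drop n
Order the arguments:  f(a ⊗ b ⊗ b ⊗ b ⊗ d ⊗ d ⊗ f(b))
Reassemble:  h(f(a ⊗ b ⊗ b ⊗ b ⊗ d ⊗ d ⊗ f(b)))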